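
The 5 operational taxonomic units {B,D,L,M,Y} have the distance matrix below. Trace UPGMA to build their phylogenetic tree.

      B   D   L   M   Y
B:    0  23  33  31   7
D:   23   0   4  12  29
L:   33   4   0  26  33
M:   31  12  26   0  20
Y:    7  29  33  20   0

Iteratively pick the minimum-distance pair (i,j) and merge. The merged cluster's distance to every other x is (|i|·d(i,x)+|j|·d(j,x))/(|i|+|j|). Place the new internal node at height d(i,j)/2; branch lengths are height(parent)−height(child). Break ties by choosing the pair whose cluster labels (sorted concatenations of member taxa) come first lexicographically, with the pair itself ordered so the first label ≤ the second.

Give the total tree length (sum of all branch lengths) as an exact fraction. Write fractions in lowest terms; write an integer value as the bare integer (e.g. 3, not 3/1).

1. join D+L (d=4) ⇒ DL; edges |D|=2, |L|=2
  updated: d(B,DL)=28, d(DL,M)=19, d(DL,Y)=31
2. join B+Y (d=7) ⇒ BY; edges |B|=7/2, |Y|=7/2
  updated: d(BY,DL)=59/2, d(BY,M)=51/2
3. join DL+M (d=19) ⇒ DLM; edges |DL|=15/2, |M|=19/2
  updated: d(BY,DLM)=169/6
4. join BY+DLM (d=169/6) ⇒ BDLMY; edges |BY|=127/12, |DLM|=55/12
final tree: ((B:7/2,Y:7/2):127/12,((D:2,L:2):15/2,M:19/2):55/12)
total length: 259/6

259/6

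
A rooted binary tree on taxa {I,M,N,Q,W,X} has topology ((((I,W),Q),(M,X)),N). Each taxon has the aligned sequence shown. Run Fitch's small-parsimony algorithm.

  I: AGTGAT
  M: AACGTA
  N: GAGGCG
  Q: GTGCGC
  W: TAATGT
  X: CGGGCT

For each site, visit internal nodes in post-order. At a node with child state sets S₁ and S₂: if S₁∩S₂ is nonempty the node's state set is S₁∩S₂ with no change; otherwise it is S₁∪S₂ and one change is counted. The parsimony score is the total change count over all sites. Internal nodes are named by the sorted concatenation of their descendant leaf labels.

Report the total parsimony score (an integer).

IW@0: {A} ∪ {T} = {A,T} (union, +1)
IQW@0: {A,T} ∪ {G} = {A,G,T} (union, +1)
MX@0: {A} ∪ {C} = {A,C} (union, +1)
IMQWX@0: {A,G,T} ∩ {A,C} = {A} (intersection, +0)
IMNQWX@0: {A} ∪ {G} = {A,G} (union, +1)
IW@1: {G} ∪ {A} = {A,G} (union, +1)
IQW@1: {A,G} ∪ {T} = {A,G,T} (union, +1)
MX@1: {A} ∪ {G} = {A,G} (union, +1)
IMQWX@1: {A,G,T} ∩ {A,G} = {A,G} (intersection, +0)
IMNQWX@1: {A,G} ∩ {A} = {A} (intersection, +0)
IW@2: {T} ∪ {A} = {A,T} (union, +1)
IQW@2: {A,T} ∪ {G} = {A,G,T} (union, +1)
MX@2: {C} ∪ {G} = {C,G} (union, +1)
IMQWX@2: {A,G,T} ∩ {C,G} = {G} (intersection, +0)
IMNQWX@2: {G} ∩ {G} = {G} (intersection, +0)
IW@3: {G} ∪ {T} = {G,T} (union, +1)
IQW@3: {G,T} ∪ {C} = {C,G,T} (union, +1)
MX@3: {G} ∩ {G} = {G} (intersection, +0)
IMQWX@3: {C,G,T} ∩ {G} = {G} (intersection, +0)
IMNQWX@3: {G} ∩ {G} = {G} (intersection, +0)
IW@4: {A} ∪ {G} = {A,G} (union, +1)
IQW@4: {A,G} ∩ {G} = {G} (intersection, +0)
MX@4: {T} ∪ {C} = {C,T} (union, +1)
IMQWX@4: {G} ∪ {C,T} = {C,G,T} (union, +1)
IMNQWX@4: {C,G,T} ∩ {C} = {C} (intersection, +0)
IW@5: {T} ∩ {T} = {T} (intersection, +0)
IQW@5: {T} ∪ {C} = {C,T} (union, +1)
MX@5: {A} ∪ {T} = {A,T} (union, +1)
IMQWX@5: {C,T} ∩ {A,T} = {T} (intersection, +0)
IMNQWX@5: {T} ∪ {G} = {G,T} (union, +1)
per-site changes: [4, 3, 3, 2, 3, 3]; total = 18

18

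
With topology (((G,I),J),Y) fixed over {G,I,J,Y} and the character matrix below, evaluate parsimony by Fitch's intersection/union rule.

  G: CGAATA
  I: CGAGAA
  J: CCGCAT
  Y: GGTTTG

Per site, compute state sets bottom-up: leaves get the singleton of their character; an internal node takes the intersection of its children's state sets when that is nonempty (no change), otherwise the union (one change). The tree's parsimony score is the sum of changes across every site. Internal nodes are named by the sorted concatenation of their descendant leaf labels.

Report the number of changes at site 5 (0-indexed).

GI@0: {C} ∩ {C} = {C} (intersection, +0)
GIJ@0: {C} ∩ {C} = {C} (intersection, +0)
GIJY@0: {C} ∪ {G} = {C,G} (union, +1)
GI@1: {G} ∩ {G} = {G} (intersection, +0)
GIJ@1: {G} ∪ {C} = {C,G} (union, +1)
GIJY@1: {C,G} ∩ {G} = {G} (intersection, +0)
GI@2: {A} ∩ {A} = {A} (intersection, +0)
GIJ@2: {A} ∪ {G} = {A,G} (union, +1)
GIJY@2: {A,G} ∪ {T} = {A,G,T} (union, +1)
GI@3: {A} ∪ {G} = {A,G} (union, +1)
GIJ@3: {A,G} ∪ {C} = {A,C,G} (union, +1)
GIJY@3: {A,C,G} ∪ {T} = {A,C,G,T} (union, +1)
GI@4: {T} ∪ {A} = {A,T} (union, +1)
GIJ@4: {A,T} ∩ {A} = {A} (intersection, +0)
GIJY@4: {A} ∪ {T} = {A,T} (union, +1)
GI@5: {A} ∩ {A} = {A} (intersection, +0)
GIJ@5: {A} ∪ {T} = {A,T} (union, +1)
GIJY@5: {A,T} ∪ {G} = {A,G,T} (union, +1)
per-site changes: [1, 1, 2, 3, 2, 2]; total = 11

2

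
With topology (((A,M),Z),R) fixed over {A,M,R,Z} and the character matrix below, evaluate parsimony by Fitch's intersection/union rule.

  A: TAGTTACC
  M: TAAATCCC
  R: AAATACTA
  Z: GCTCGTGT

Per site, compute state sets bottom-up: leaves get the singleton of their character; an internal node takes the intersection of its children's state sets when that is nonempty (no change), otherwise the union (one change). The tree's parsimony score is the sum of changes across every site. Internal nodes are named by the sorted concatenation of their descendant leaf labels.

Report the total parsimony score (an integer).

[col 0] AM: children A:{T}, M:{T} ∩→ {T}; cost 0
[col 0] AMZ: children AM:{T}, Z:{G} ∪→ {G,T}; cost 1
[col 0] AMRZ: children AMZ:{G,T}, R:{A} ∪→ {A,G,T}; cost 1
[col 1] AM: children A:{A}, M:{A} ∩→ {A}; cost 0
[col 1] AMZ: children AM:{A}, Z:{C} ∪→ {A,C}; cost 1
[col 1] AMRZ: children AMZ:{A,C}, R:{A} ∩→ {A}; cost 0
[col 2] AM: children A:{G}, M:{A} ∪→ {A,G}; cost 1
[col 2] AMZ: children AM:{A,G}, Z:{T} ∪→ {A,G,T}; cost 1
[col 2] AMRZ: children AMZ:{A,G,T}, R:{A} ∩→ {A}; cost 0
[col 3] AM: children A:{T}, M:{A} ∪→ {A,T}; cost 1
[col 3] AMZ: children AM:{A,T}, Z:{C} ∪→ {A,C,T}; cost 1
[col 3] AMRZ: children AMZ:{A,C,T}, R:{T} ∩→ {T}; cost 0
[col 4] AM: children A:{T}, M:{T} ∩→ {T}; cost 0
[col 4] AMZ: children AM:{T}, Z:{G} ∪→ {G,T}; cost 1
[col 4] AMRZ: children AMZ:{G,T}, R:{A} ∪→ {A,G,T}; cost 1
[col 5] AM: children A:{A}, M:{C} ∪→ {A,C}; cost 1
[col 5] AMZ: children AM:{A,C}, Z:{T} ∪→ {A,C,T}; cost 1
[col 5] AMRZ: children AMZ:{A,C,T}, R:{C} ∩→ {C}; cost 0
[col 6] AM: children A:{C}, M:{C} ∩→ {C}; cost 0
[col 6] AMZ: children AM:{C}, Z:{G} ∪→ {C,G}; cost 1
[col 6] AMRZ: children AMZ:{C,G}, R:{T} ∪→ {C,G,T}; cost 1
[col 7] AM: children A:{C}, M:{C} ∩→ {C}; cost 0
[col 7] AMZ: children AM:{C}, Z:{T} ∪→ {C,T}; cost 1
[col 7] AMRZ: children AMZ:{C,T}, R:{A} ∪→ {A,C,T}; cost 1
per-site changes: [2, 1, 2, 2, 2, 2, 2, 2]; total = 15

15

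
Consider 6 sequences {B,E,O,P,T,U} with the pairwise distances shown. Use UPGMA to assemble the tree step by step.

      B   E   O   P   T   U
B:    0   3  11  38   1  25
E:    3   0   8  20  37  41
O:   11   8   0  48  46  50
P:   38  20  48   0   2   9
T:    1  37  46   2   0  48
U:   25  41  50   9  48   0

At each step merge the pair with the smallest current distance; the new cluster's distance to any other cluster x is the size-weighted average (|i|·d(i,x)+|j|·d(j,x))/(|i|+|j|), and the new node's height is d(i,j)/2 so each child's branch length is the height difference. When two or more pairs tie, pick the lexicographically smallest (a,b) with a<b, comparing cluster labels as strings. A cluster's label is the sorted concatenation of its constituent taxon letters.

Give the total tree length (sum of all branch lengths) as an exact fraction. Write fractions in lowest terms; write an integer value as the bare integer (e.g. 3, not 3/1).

1. join B+T (d=1) ⇒ BT; edges |B|=1/2, |T|=1/2
  updated: d(BT,E)=20, d(BT,O)=57/2, d(BT,P)=20, d(BT,U)=73/2
2. join E+O (d=8) ⇒ EO; edges |E|=4, |O|=4
  updated: d(BT,EO)=97/4, d(EO,P)=34, d(EO,U)=91/2
3. join P+U (d=9) ⇒ PU; edges |P|=9/2, |U|=9/2
  updated: d(BT,PU)=113/4, d(EO,PU)=159/4
4. join BT+EO (d=97/4) ⇒ BEOT; edges |BT|=93/8, |EO|=65/8
  updated: d(BEOT,PU)=34
5. join BEOT+PU (d=34) ⇒ BEOPTU; edges |BEOT|=39/8, |PU|=25/2
final tree: (((B:1/2,T:1/2):93/8,(E:4,O:4):65/8):39/8,(P:9/2,U:9/2):25/2)
total length: 441/8

441/8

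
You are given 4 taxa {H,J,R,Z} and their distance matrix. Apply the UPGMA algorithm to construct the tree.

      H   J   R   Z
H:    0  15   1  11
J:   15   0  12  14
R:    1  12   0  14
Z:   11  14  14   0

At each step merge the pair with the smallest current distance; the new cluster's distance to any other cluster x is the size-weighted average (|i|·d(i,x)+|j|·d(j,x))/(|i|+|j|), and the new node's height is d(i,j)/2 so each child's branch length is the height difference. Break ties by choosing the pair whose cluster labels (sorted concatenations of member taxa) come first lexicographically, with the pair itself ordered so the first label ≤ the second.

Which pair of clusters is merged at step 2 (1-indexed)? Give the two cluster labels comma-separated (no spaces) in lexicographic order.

step 1: merge (H,R) at d=1; branch lengths H→1/2, R→1/2; new cluster HR
  updated: d(HR,J)=27/2, d(HR,Z)=25/2
step 2: merge (HR,Z) at d=25/2; branch lengths HR→23/4, Z→25/4; new cluster HRZ
  updated: d(HRZ,J)=41/3
step 3: merge (HRZ,J) at d=41/3; branch lengths HRZ→7/12, J→41/6; new cluster HJRZ
final tree: (((H:1/2,R:1/2):23/4,Z:25/4):7/12,J:41/6)
total length: 245/12

HR,Z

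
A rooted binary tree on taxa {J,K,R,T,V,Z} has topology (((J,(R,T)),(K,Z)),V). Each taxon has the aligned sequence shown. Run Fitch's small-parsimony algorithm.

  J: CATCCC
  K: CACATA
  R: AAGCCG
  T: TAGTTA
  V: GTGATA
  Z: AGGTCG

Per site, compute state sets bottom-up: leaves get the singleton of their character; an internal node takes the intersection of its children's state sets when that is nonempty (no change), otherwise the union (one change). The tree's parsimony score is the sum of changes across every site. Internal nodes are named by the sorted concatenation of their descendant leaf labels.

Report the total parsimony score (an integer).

17

site 0, node RT: R={A} ∪ T={T} → {A,T} (+1)
site 0, node JRT: J={C} ∪ RT={A,T} → {A,C,T} (+1)
site 0, node KZ: K={C} ∪ Z={A} → {A,C} (+1)
site 0, node JKRTZ: JRT={A,C,T} ∩ KZ={A,C} → {A,C} (+0)
site 0, node JKRTVZ: JKRTZ={A,C} ∪ V={G} → {A,C,G} (+1)
site 1, node RT: R={A} ∩ T={A} → {A} (+0)
site 1, node JRT: J={A} ∩ RT={A} → {A} (+0)
site 1, node KZ: K={A} ∪ Z={G} → {A,G} (+1)
site 1, node JKRTZ: JRT={A} ∩ KZ={A,G} → {A} (+0)
site 1, node JKRTVZ: JKRTZ={A} ∪ V={T} → {A,T} (+1)
site 2, node RT: R={G} ∩ T={G} → {G} (+0)
site 2, node JRT: J={T} ∪ RT={G} → {G,T} (+1)
site 2, node KZ: K={C} ∪ Z={G} → {C,G} (+1)
site 2, node JKRTZ: JRT={G,T} ∩ KZ={C,G} → {G} (+0)
site 2, node JKRTVZ: JKRTZ={G} ∩ V={G} → {G} (+0)
site 3, node RT: R={C} ∪ T={T} → {C,T} (+1)
site 3, node JRT: J={C} ∩ RT={C,T} → {C} (+0)
site 3, node KZ: K={A} ∪ Z={T} → {A,T} (+1)
site 3, node JKRTZ: JRT={C} ∪ KZ={A,T} → {A,C,T} (+1)
site 3, node JKRTVZ: JKRTZ={A,C,T} ∩ V={A} → {A} (+0)
site 4, node RT: R={C} ∪ T={T} → {C,T} (+1)
site 4, node JRT: J={C} ∩ RT={C,T} → {C} (+0)
site 4, node KZ: K={T} ∪ Z={C} → {C,T} (+1)
site 4, node JKRTZ: JRT={C} ∩ KZ={C,T} → {C} (+0)
site 4, node JKRTVZ: JKRTZ={C} ∪ V={T} → {C,T} (+1)
site 5, node RT: R={G} ∪ T={A} → {A,G} (+1)
site 5, node JRT: J={C} ∪ RT={A,G} → {A,C,G} (+1)
site 5, node KZ: K={A} ∪ Z={G} → {A,G} (+1)
site 5, node JKRTZ: JRT={A,C,G} ∩ KZ={A,G} → {A,G} (+0)
site 5, node JKRTVZ: JKRTZ={A,G} ∩ V={A} → {A} (+0)
per-site changes: [4, 2, 2, 3, 3, 3]; total = 17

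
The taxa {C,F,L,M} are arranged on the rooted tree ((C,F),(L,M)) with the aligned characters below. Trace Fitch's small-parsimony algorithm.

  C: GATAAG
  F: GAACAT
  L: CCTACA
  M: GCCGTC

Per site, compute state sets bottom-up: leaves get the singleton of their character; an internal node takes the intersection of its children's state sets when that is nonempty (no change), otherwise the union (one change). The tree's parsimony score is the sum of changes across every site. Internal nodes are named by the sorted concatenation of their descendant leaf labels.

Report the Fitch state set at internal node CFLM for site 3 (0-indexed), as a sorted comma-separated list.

A

[col 0] CF: children C:{G}, F:{G} ∩→ {G}; cost 0
[col 0] LM: children L:{C}, M:{G} ∪→ {C,G}; cost 1
[col 0] CFLM: children CF:{G}, LM:{C,G} ∩→ {G}; cost 0
[col 1] CF: children C:{A}, F:{A} ∩→ {A}; cost 0
[col 1] LM: children L:{C}, M:{C} ∩→ {C}; cost 0
[col 1] CFLM: children CF:{A}, LM:{C} ∪→ {A,C}; cost 1
[col 2] CF: children C:{T}, F:{A} ∪→ {A,T}; cost 1
[col 2] LM: children L:{T}, M:{C} ∪→ {C,T}; cost 1
[col 2] CFLM: children CF:{A,T}, LM:{C,T} ∩→ {T}; cost 0
[col 3] CF: children C:{A}, F:{C} ∪→ {A,C}; cost 1
[col 3] LM: children L:{A}, M:{G} ∪→ {A,G}; cost 1
[col 3] CFLM: children CF:{A,C}, LM:{A,G} ∩→ {A}; cost 0
[col 4] CF: children C:{A}, F:{A} ∩→ {A}; cost 0
[col 4] LM: children L:{C}, M:{T} ∪→ {C,T}; cost 1
[col 4] CFLM: children CF:{A}, LM:{C,T} ∪→ {A,C,T}; cost 1
[col 5] CF: children C:{G}, F:{T} ∪→ {G,T}; cost 1
[col 5] LM: children L:{A}, M:{C} ∪→ {A,C}; cost 1
[col 5] CFLM: children CF:{G,T}, LM:{A,C} ∪→ {A,C,G,T}; cost 1
per-site changes: [1, 1, 2, 2, 2, 3]; total = 11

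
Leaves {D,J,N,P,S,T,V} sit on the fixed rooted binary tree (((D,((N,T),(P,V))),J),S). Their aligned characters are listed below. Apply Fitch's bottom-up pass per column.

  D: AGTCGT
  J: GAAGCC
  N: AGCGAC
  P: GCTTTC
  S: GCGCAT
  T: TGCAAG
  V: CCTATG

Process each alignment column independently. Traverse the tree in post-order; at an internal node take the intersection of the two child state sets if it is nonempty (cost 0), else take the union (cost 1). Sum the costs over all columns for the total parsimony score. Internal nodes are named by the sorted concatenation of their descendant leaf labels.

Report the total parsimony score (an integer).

[col 0] NT: children N:{A}, T:{T} ∪→ {A,T}; cost 1
[col 0] PV: children P:{G}, V:{C} ∪→ {C,G}; cost 1
[col 0] NPTV: children NT:{A,T}, PV:{C,G} ∪→ {A,C,G,T}; cost 1
[col 0] DNPTV: children D:{A}, NPTV:{A,C,G,T} ∩→ {A}; cost 0
[col 0] DJNPTV: children DNPTV:{A}, J:{G} ∪→ {A,G}; cost 1
[col 0] DJNPSTV: children DJNPTV:{A,G}, S:{G} ∩→ {G}; cost 0
[col 1] NT: children N:{G}, T:{G} ∩→ {G}; cost 0
[col 1] PV: children P:{C}, V:{C} ∩→ {C}; cost 0
[col 1] NPTV: children NT:{G}, PV:{C} ∪→ {C,G}; cost 1
[col 1] DNPTV: children D:{G}, NPTV:{C,G} ∩→ {G}; cost 0
[col 1] DJNPTV: children DNPTV:{G}, J:{A} ∪→ {A,G}; cost 1
[col 1] DJNPSTV: children DJNPTV:{A,G}, S:{C} ∪→ {A,C,G}; cost 1
[col 2] NT: children N:{C}, T:{C} ∩→ {C}; cost 0
[col 2] PV: children P:{T}, V:{T} ∩→ {T}; cost 0
[col 2] NPTV: children NT:{C}, PV:{T} ∪→ {C,T}; cost 1
[col 2] DNPTV: children D:{T}, NPTV:{C,T} ∩→ {T}; cost 0
[col 2] DJNPTV: children DNPTV:{T}, J:{A} ∪→ {A,T}; cost 1
[col 2] DJNPSTV: children DJNPTV:{A,T}, S:{G} ∪→ {A,G,T}; cost 1
[col 3] NT: children N:{G}, T:{A} ∪→ {A,G}; cost 1
[col 3] PV: children P:{T}, V:{A} ∪→ {A,T}; cost 1
[col 3] NPTV: children NT:{A,G}, PV:{A,T} ∩→ {A}; cost 0
[col 3] DNPTV: children D:{C}, NPTV:{A} ∪→ {A,C}; cost 1
[col 3] DJNPTV: children DNPTV:{A,C}, J:{G} ∪→ {A,C,G}; cost 1
[col 3] DJNPSTV: children DJNPTV:{A,C,G}, S:{C} ∩→ {C}; cost 0
[col 4] NT: children N:{A}, T:{A} ∩→ {A}; cost 0
[col 4] PV: children P:{T}, V:{T} ∩→ {T}; cost 0
[col 4] NPTV: children NT:{A}, PV:{T} ∪→ {A,T}; cost 1
[col 4] DNPTV: children D:{G}, NPTV:{A,T} ∪→ {A,G,T}; cost 1
[col 4] DJNPTV: children DNPTV:{A,G,T}, J:{C} ∪→ {A,C,G,T}; cost 1
[col 4] DJNPSTV: children DJNPTV:{A,C,G,T}, S:{A} ∩→ {A}; cost 0
[col 5] NT: children N:{C}, T:{G} ∪→ {C,G}; cost 1
[col 5] PV: children P:{C}, V:{G} ∪→ {C,G}; cost 1
[col 5] NPTV: children NT:{C,G}, PV:{C,G} ∩→ {C,G}; cost 0
[col 5] DNPTV: children D:{T}, NPTV:{C,G} ∪→ {C,G,T}; cost 1
[col 5] DJNPTV: children DNPTV:{C,G,T}, J:{C} ∩→ {C}; cost 0
[col 5] DJNPSTV: children DJNPTV:{C}, S:{T} ∪→ {C,T}; cost 1
per-site changes: [4, 3, 3, 4, 3, 4]; total = 21

21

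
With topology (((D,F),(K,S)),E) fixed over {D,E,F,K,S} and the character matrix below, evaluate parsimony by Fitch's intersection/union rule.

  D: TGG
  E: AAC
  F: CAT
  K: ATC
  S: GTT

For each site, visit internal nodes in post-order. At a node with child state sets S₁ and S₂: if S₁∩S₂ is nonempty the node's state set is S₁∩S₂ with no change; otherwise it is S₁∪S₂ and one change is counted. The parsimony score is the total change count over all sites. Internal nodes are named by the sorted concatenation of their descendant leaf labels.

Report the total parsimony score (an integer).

DF@0: {T} ∪ {C} = {C,T} (union, +1)
KS@0: {A} ∪ {G} = {A,G} (union, +1)
DFKS@0: {C,T} ∪ {A,G} = {A,C,G,T} (union, +1)
DEFKS@0: {A,C,G,T} ∩ {A} = {A} (intersection, +0)
DF@1: {G} ∪ {A} = {A,G} (union, +1)
KS@1: {T} ∩ {T} = {T} (intersection, +0)
DFKS@1: {A,G} ∪ {T} = {A,G,T} (union, +1)
DEFKS@1: {A,G,T} ∩ {A} = {A} (intersection, +0)
DF@2: {G} ∪ {T} = {G,T} (union, +1)
KS@2: {C} ∪ {T} = {C,T} (union, +1)
DFKS@2: {G,T} ∩ {C,T} = {T} (intersection, +0)
DEFKS@2: {T} ∪ {C} = {C,T} (union, +1)
per-site changes: [3, 2, 3]; total = 8

8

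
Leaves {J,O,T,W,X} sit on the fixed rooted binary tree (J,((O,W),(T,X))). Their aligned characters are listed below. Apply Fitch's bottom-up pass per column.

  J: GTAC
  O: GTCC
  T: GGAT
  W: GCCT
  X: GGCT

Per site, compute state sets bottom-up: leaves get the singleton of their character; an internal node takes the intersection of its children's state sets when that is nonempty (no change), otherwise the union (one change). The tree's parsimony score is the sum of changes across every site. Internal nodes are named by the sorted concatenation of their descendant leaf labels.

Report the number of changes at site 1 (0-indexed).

OW@0: {G} ∩ {G} = {G} (intersection, +0)
TX@0: {G} ∩ {G} = {G} (intersection, +0)
OTWX@0: {G} ∩ {G} = {G} (intersection, +0)
JOTWX@0: {G} ∩ {G} = {G} (intersection, +0)
OW@1: {T} ∪ {C} = {C,T} (union, +1)
TX@1: {G} ∩ {G} = {G} (intersection, +0)
OTWX@1: {C,T} ∪ {G} = {C,G,T} (union, +1)
JOTWX@1: {T} ∩ {C,G,T} = {T} (intersection, +0)
OW@2: {C} ∩ {C} = {C} (intersection, +0)
TX@2: {A} ∪ {C} = {A,C} (union, +1)
OTWX@2: {C} ∩ {A,C} = {C} (intersection, +0)
JOTWX@2: {A} ∪ {C} = {A,C} (union, +1)
OW@3: {C} ∪ {T} = {C,T} (union, +1)
TX@3: {T} ∩ {T} = {T} (intersection, +0)
OTWX@3: {C,T} ∩ {T} = {T} (intersection, +0)
JOTWX@3: {C} ∪ {T} = {C,T} (union, +1)
per-site changes: [0, 2, 2, 2]; total = 6

2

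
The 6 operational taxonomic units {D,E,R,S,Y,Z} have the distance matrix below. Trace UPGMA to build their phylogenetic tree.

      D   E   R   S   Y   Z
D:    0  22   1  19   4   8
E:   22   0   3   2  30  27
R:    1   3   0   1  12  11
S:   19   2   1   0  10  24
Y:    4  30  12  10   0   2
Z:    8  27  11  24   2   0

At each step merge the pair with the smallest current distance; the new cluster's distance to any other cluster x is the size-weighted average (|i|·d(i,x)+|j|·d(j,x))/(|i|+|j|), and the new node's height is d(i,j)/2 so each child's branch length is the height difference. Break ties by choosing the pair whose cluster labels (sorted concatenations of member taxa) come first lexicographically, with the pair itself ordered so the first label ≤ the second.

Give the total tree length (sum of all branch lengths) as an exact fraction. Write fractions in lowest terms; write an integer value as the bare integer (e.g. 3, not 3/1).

1. join D+R (d=1) ⇒ DR; edges |D|=1/2, |R|=1/2
  updated: d(DR,E)=25/2, d(DR,S)=10, d(DR,Y)=8, d(DR,Z)=19/2
2. join E+S (d=2) ⇒ ES; edges |E|=1, |S|=1
  updated: d(DR,ES)=45/4, d(ES,Y)=20, d(ES,Z)=51/2
3. join Y+Z (d=2) ⇒ YZ; edges |Y|=1, |Z|=1
  updated: d(DR,YZ)=35/4, d(ES,YZ)=91/4
4. join DR+YZ (d=35/4) ⇒ DRYZ; edges |DR|=31/8, |YZ|=27/8
  updated: d(DRYZ,ES)=17
5. join DRYZ+ES (d=17) ⇒ DERSYZ; edges |DRYZ|=33/8, |ES|=15/2
final tree: (((D:1/2,R:1/2):31/8,(Y:1,Z:1):27/8):33/8,(E:1,S:1):15/2)
total length: 191/8

191/8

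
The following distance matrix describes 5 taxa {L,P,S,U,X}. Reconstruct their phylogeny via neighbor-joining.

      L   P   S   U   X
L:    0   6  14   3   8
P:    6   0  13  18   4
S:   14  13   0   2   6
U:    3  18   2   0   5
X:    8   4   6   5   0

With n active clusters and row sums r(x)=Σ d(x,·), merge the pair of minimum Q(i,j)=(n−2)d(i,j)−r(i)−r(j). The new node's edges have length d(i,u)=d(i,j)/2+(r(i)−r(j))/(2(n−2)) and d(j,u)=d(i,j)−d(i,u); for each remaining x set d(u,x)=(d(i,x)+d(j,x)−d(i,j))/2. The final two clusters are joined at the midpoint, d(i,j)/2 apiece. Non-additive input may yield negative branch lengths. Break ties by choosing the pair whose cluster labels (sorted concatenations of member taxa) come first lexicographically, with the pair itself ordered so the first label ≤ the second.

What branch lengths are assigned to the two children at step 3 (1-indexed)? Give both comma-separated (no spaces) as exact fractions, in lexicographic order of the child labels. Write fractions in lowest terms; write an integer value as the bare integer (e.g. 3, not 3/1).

13/4,19/4

iteration 1: select S,U (d=2, Q=-57); attach at lengths (13/6, -1/6); label the merged cluster SU
  updated: d(L,SU)=15/2, d(P,SU)=29/2, d(SU,X)=9/2
iteration 2: select L,P (d=6, Q=-34); attach at lengths (9/4, 15/4); label the merged cluster LP
  updated: d(LP,SU)=8, d(LP,X)=3
iteration 3: select LP,SU (d=8, Q=-31/2); attach at lengths (13/4, 19/4); label the merged cluster LPSU
  updated: d(LPSU,X)=-1/4
iteration 4: select LPSU,X (d=-1/4); attach at lengths (-1/8, -1/8); label the merged cluster LPSUX
final tree: (((L:9/4,P:15/4):13/4,(S:13/6,U:-1/6):19/4):-1/8,X:-1/8)
total length: 63/4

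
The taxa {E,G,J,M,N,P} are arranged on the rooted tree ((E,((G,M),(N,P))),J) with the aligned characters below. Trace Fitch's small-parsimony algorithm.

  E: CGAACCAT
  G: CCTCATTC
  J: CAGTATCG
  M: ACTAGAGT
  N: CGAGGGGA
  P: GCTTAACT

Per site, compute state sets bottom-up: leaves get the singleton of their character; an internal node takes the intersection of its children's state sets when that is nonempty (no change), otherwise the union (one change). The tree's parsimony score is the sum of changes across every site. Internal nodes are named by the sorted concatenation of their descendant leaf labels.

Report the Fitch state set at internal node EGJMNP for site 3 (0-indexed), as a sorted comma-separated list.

A,T

GM@0: {C} ∪ {A} = {A,C} (union, +1)
NP@0: {C} ∪ {G} = {C,G} (union, +1)
GMNP@0: {A,C} ∩ {C,G} = {C} (intersection, +0)
EGMNP@0: {C} ∩ {C} = {C} (intersection, +0)
EGJMNP@0: {C} ∩ {C} = {C} (intersection, +0)
GM@1: {C} ∩ {C} = {C} (intersection, +0)
NP@1: {G} ∪ {C} = {C,G} (union, +1)
GMNP@1: {C} ∩ {C,G} = {C} (intersection, +0)
EGMNP@1: {G} ∪ {C} = {C,G} (union, +1)
EGJMNP@1: {C,G} ∪ {A} = {A,C,G} (union, +1)
GM@2: {T} ∩ {T} = {T} (intersection, +0)
NP@2: {A} ∪ {T} = {A,T} (union, +1)
GMNP@2: {T} ∩ {A,T} = {T} (intersection, +0)
EGMNP@2: {A} ∪ {T} = {A,T} (union, +1)
EGJMNP@2: {A,T} ∪ {G} = {A,G,T} (union, +1)
GM@3: {C} ∪ {A} = {A,C} (union, +1)
NP@3: {G} ∪ {T} = {G,T} (union, +1)
GMNP@3: {A,C} ∪ {G,T} = {A,C,G,T} (union, +1)
EGMNP@3: {A} ∩ {A,C,G,T} = {A} (intersection, +0)
EGJMNP@3: {A} ∪ {T} = {A,T} (union, +1)
GM@4: {A} ∪ {G} = {A,G} (union, +1)
NP@4: {G} ∪ {A} = {A,G} (union, +1)
GMNP@4: {A,G} ∩ {A,G} = {A,G} (intersection, +0)
EGMNP@4: {C} ∪ {A,G} = {A,C,G} (union, +1)
EGJMNP@4: {A,C,G} ∩ {A} = {A} (intersection, +0)
GM@5: {T} ∪ {A} = {A,T} (union, +1)
NP@5: {G} ∪ {A} = {A,G} (union, +1)
GMNP@5: {A,T} ∩ {A,G} = {A} (intersection, +0)
EGMNP@5: {C} ∪ {A} = {A,C} (union, +1)
EGJMNP@5: {A,C} ∪ {T} = {A,C,T} (union, +1)
GM@6: {T} ∪ {G} = {G,T} (union, +1)
NP@6: {G} ∪ {C} = {C,G} (union, +1)
GMNP@6: {G,T} ∩ {C,G} = {G} (intersection, +0)
EGMNP@6: {A} ∪ {G} = {A,G} (union, +1)
EGJMNP@6: {A,G} ∪ {C} = {A,C,G} (union, +1)
GM@7: {C} ∪ {T} = {C,T} (union, +1)
NP@7: {A} ∪ {T} = {A,T} (union, +1)
GMNP@7: {C,T} ∩ {A,T} = {T} (intersection, +0)
EGMNP@7: {T} ∩ {T} = {T} (intersection, +0)
EGJMNP@7: {T} ∪ {G} = {G,T} (union, +1)
per-site changes: [2, 3, 3, 4, 3, 4, 4, 3]; total = 26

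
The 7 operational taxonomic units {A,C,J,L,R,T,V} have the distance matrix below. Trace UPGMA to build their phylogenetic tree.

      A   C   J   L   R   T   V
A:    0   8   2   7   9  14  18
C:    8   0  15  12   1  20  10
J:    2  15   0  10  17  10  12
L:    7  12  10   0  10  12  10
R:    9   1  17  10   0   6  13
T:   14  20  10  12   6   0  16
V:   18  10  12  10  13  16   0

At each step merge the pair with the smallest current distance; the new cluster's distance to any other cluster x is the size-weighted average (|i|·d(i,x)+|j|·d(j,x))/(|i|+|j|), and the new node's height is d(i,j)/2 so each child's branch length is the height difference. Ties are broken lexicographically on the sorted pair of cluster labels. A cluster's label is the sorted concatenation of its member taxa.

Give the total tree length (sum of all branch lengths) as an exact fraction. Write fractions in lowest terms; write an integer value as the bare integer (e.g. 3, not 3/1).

iteration 1: select C,R (d=1); attach at lengths (1/2, 1/2); label the merged cluster CR
  updated: d(A,CR)=17/2, d(CR,J)=16, d(CR,L)=11, d(CR,T)=13, d(CR,V)=23/2
iteration 2: select A,J (d=2); attach at lengths (1, 1); label the merged cluster AJ
  updated: d(AJ,CR)=49/4, d(AJ,L)=17/2, d(AJ,T)=12, d(AJ,V)=15
iteration 3: select AJ,L (d=17/2); attach at lengths (13/4, 17/4); label the merged cluster AJL
  updated: d(AJL,CR)=71/6, d(AJL,T)=12, d(AJL,V)=40/3
iteration 4: select CR,V (d=23/2); attach at lengths (21/4, 23/4); label the merged cluster CRV
  updated: d(AJL,CRV)=37/3, d(CRV,T)=14
iteration 5: select AJL,T (d=12); attach at lengths (7/4, 6); label the merged cluster AJLT
  updated: d(AJLT,CRV)=51/4
iteration 6: select AJLT,CRV (d=51/4); attach at lengths (3/8, 5/8); label the merged cluster ACJLRTV
final tree: ((((A:1,J:1):13/4,L:17/4):7/4,T:6):3/8,((C:1/2,R:1/2):21/4,V:23/4):5/8)
total length: 121/4

121/4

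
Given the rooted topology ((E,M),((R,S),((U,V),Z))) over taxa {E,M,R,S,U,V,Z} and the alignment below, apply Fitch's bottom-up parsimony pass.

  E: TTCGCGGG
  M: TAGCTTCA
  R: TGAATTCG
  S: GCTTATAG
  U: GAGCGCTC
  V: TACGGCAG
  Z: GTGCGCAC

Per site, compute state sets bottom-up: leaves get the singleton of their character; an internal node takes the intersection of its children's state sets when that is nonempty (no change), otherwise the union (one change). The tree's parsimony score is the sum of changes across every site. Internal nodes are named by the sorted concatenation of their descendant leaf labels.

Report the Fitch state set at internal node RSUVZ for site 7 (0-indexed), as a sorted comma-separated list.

[col 0] EM: children E:{T}, M:{T} ∩→ {T}; cost 0
[col 0] RS: children R:{T}, S:{G} ∪→ {G,T}; cost 1
[col 0] UV: children U:{G}, V:{T} ∪→ {G,T}; cost 1
[col 0] UVZ: children UV:{G,T}, Z:{G} ∩→ {G}; cost 0
[col 0] RSUVZ: children RS:{G,T}, UVZ:{G} ∩→ {G}; cost 0
[col 0] EMRSUVZ: children EM:{T}, RSUVZ:{G} ∪→ {G,T}; cost 1
[col 1] EM: children E:{T}, M:{A} ∪→ {A,T}; cost 1
[col 1] RS: children R:{G}, S:{C} ∪→ {C,G}; cost 1
[col 1] UV: children U:{A}, V:{A} ∩→ {A}; cost 0
[col 1] UVZ: children UV:{A}, Z:{T} ∪→ {A,T}; cost 1
[col 1] RSUVZ: children RS:{C,G}, UVZ:{A,T} ∪→ {A,C,G,T}; cost 1
[col 1] EMRSUVZ: children EM:{A,T}, RSUVZ:{A,C,G,T} ∩→ {A,T}; cost 0
[col 2] EM: children E:{C}, M:{G} ∪→ {C,G}; cost 1
[col 2] RS: children R:{A}, S:{T} ∪→ {A,T}; cost 1
[col 2] UV: children U:{G}, V:{C} ∪→ {C,G}; cost 1
[col 2] UVZ: children UV:{C,G}, Z:{G} ∩→ {G}; cost 0
[col 2] RSUVZ: children RS:{A,T}, UVZ:{G} ∪→ {A,G,T}; cost 1
[col 2] EMRSUVZ: children EM:{C,G}, RSUVZ:{A,G,T} ∩→ {G}; cost 0
[col 3] EM: children E:{G}, M:{C} ∪→ {C,G}; cost 1
[col 3] RS: children R:{A}, S:{T} ∪→ {A,T}; cost 1
[col 3] UV: children U:{C}, V:{G} ∪→ {C,G}; cost 1
[col 3] UVZ: children UV:{C,G}, Z:{C} ∩→ {C}; cost 0
[col 3] RSUVZ: children RS:{A,T}, UVZ:{C} ∪→ {A,C,T}; cost 1
[col 3] EMRSUVZ: children EM:{C,G}, RSUVZ:{A,C,T} ∩→ {C}; cost 0
[col 4] EM: children E:{C}, M:{T} ∪→ {C,T}; cost 1
[col 4] RS: children R:{T}, S:{A} ∪→ {A,T}; cost 1
[col 4] UV: children U:{G}, V:{G} ∩→ {G}; cost 0
[col 4] UVZ: children UV:{G}, Z:{G} ∩→ {G}; cost 0
[col 4] RSUVZ: children RS:{A,T}, UVZ:{G} ∪→ {A,G,T}; cost 1
[col 4] EMRSUVZ: children EM:{C,T}, RSUVZ:{A,G,T} ∩→ {T}; cost 0
[col 5] EM: children E:{G}, M:{T} ∪→ {G,T}; cost 1
[col 5] RS: children R:{T}, S:{T} ∩→ {T}; cost 0
[col 5] UV: children U:{C}, V:{C} ∩→ {C}; cost 0
[col 5] UVZ: children UV:{C}, Z:{C} ∩→ {C}; cost 0
[col 5] RSUVZ: children RS:{T}, UVZ:{C} ∪→ {C,T}; cost 1
[col 5] EMRSUVZ: children EM:{G,T}, RSUVZ:{C,T} ∩→ {T}; cost 0
[col 6] EM: children E:{G}, M:{C} ∪→ {C,G}; cost 1
[col 6] RS: children R:{C}, S:{A} ∪→ {A,C}; cost 1
[col 6] UV: children U:{T}, V:{A} ∪→ {A,T}; cost 1
[col 6] UVZ: children UV:{A,T}, Z:{A} ∩→ {A}; cost 0
[col 6] RSUVZ: children RS:{A,C}, UVZ:{A} ∩→ {A}; cost 0
[col 6] EMRSUVZ: children EM:{C,G}, RSUVZ:{A} ∪→ {A,C,G}; cost 1
[col 7] EM: children E:{G}, M:{A} ∪→ {A,G}; cost 1
[col 7] RS: children R:{G}, S:{G} ∩→ {G}; cost 0
[col 7] UV: children U:{C}, V:{G} ∪→ {C,G}; cost 1
[col 7] UVZ: children UV:{C,G}, Z:{C} ∩→ {C}; cost 0
[col 7] RSUVZ: children RS:{G}, UVZ:{C} ∪→ {C,G}; cost 1
[col 7] EMRSUVZ: children EM:{A,G}, RSUVZ:{C,G} ∩→ {G}; cost 0
per-site changes: [3, 4, 4, 4, 3, 2, 4, 3]; total = 27

C,G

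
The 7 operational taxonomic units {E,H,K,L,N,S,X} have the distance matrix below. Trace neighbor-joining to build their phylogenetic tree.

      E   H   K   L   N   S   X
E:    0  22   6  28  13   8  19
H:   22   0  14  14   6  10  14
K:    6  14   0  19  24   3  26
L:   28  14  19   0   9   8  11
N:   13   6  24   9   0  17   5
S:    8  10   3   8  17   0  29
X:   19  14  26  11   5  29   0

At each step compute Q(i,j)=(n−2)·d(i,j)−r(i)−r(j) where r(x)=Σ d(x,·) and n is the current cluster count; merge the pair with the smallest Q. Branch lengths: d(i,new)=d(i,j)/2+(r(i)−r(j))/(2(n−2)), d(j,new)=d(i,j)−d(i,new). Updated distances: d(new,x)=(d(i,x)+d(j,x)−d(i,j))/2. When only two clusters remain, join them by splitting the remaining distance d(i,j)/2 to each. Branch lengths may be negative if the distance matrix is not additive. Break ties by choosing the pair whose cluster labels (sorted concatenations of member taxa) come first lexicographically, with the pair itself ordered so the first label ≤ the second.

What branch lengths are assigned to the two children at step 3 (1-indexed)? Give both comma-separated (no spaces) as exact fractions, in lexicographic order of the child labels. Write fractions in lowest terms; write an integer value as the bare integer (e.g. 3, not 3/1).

step 1: merge (E,K) at d=6, Q=-158; branch lengths E→17/5, K→13/5; new cluster EK
  updated: d(EK,H)=15, d(EK,L)=41/2, d(EK,N)=31/2, d(EK,S)=5/2, d(EK,X)=39/2
step 2: merge (EK,S) at d=5/2, Q=-259/2; branch lengths EK→33/16, S→7/16; new cluster EKS
  updated: d(EKS,H)=45/4, d(EKS,L)=13, d(EKS,N)=15, d(EKS,X)=23
step 3: merge (EKS,H) at d=45/4, Q=-295/4; branch lengths EKS→203/24, H→67/24; new cluster EHKS
  updated: d(EHKS,L)=63/8, d(EHKS,N)=39/8, d(EHKS,X)=103/8
step 4: merge (EHKS,L) at d=63/8, Q=-151/4; branch lengths EHKS→27/8, L→9/2; new cluster EHKLS
  updated: d(EHKLS,N)=3, d(EHKLS,X)=8
step 5: merge (EHKLS,N) at d=3, Q=-16; branch lengths EHKLS→3, N→0; new cluster EHKLNS
  updated: d(EHKLNS,X)=5
step 6: merge (EHKLNS,X) at d=5; branch lengths EHKLNS→5/2, X→5/2; new cluster EHKLNSX
final tree: ((((((E:17/5,K:13/5):33/16,S:7/16):203/24,H:67/24):27/8,L:9/2):3,N:0):5/2,X:5/2)
total length: 285/8

203/24,67/24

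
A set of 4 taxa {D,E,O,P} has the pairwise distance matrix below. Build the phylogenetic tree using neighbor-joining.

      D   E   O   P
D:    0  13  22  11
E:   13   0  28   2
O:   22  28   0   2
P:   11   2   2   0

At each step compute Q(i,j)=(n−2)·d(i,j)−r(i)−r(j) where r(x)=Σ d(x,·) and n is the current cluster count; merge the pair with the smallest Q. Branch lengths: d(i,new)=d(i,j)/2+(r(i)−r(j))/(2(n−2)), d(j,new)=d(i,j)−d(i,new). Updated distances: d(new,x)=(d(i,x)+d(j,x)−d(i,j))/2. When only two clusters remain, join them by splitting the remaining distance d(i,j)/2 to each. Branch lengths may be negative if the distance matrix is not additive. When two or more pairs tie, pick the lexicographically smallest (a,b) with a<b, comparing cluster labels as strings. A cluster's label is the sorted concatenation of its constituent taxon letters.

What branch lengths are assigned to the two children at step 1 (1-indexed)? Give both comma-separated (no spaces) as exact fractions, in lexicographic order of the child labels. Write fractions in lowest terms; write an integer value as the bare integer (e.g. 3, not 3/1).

29/4,23/4

1. join D+E (d=13, Q=-63) ⇒ DE; edges |D|=29/4, |E|=23/4
  updated: d(DE,O)=37/2, d(DE,P)=0
2. join DE+O (d=37/2, Q=-41/2) ⇒ DEO; edges |DE|=33/4, |O|=41/4
  updated: d(DEO,P)=-33/4
3. join DEO+P (d=-33/4) ⇒ DEOP; edges |DEO|=-33/8, |P|=-33/8
final tree: (((D:29/4,E:23/4):33/4,O:41/4):-33/8,P:-33/8)
total length: 93/4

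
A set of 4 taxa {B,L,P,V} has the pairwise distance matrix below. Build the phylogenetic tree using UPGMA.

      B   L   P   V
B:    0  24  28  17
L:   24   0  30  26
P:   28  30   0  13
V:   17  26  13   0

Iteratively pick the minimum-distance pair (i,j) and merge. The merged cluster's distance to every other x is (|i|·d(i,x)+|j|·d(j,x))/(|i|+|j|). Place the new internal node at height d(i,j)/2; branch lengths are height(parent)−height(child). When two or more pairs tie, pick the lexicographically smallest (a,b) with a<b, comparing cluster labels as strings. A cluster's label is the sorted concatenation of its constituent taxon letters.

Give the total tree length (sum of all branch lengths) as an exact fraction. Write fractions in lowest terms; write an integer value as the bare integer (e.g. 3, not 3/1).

533/12

step 1: merge (P,V) at d=13; branch lengths P→13/2, V→13/2; new cluster PV
  updated: d(B,PV)=45/2, d(L,PV)=28
step 2: merge (B,PV) at d=45/2; branch lengths B→45/4, PV→19/4; new cluster BPV
  updated: d(BPV,L)=80/3
step 3: merge (BPV,L) at d=80/3; branch lengths BPV→25/12, L→40/3; new cluster BLPV
final tree: ((B:45/4,(P:13/2,V:13/2):19/4):25/12,L:40/3)
total length: 533/12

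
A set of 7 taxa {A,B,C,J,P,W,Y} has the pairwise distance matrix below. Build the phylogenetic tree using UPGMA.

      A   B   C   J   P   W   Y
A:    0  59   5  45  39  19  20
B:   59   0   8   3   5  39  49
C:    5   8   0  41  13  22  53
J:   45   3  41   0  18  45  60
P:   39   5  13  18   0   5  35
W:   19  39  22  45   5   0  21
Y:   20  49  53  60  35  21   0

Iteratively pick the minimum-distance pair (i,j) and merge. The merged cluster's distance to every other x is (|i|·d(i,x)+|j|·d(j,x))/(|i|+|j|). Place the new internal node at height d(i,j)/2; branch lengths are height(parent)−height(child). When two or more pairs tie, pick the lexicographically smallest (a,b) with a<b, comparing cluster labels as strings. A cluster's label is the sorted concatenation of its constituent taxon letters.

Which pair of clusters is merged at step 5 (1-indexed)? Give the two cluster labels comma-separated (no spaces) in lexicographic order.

iteration 1: select B,J (d=3); attach at lengths (3/2, 3/2); label the merged cluster BJ
  updated: d(A,BJ)=52, d(BJ,C)=49/2, d(BJ,P)=23/2, d(BJ,W)=42, d(BJ,Y)=109/2
iteration 2: select A,C (d=5); attach at lengths (5/2, 5/2); label the merged cluster AC
  updated: d(AC,BJ)=153/4, d(AC,P)=26, d(AC,W)=41/2, d(AC,Y)=73/2
iteration 3: select P,W (d=5); attach at lengths (5/2, 5/2); label the merged cluster PW
  updated: d(AC,PW)=93/4, d(BJ,PW)=107/4, d(PW,Y)=28
iteration 4: select AC,PW (d=93/4); attach at lengths (73/8, 73/8); label the merged cluster ACPW
  updated: d(ACPW,BJ)=65/2, d(ACPW,Y)=129/4
iteration 5: select ACPW,Y (d=129/4); attach at lengths (9/2, 129/8); label the merged cluster ACPWY
  updated: d(ACPWY,BJ)=369/10
iteration 6: select ACPWY,BJ (d=369/10); attach at lengths (93/40, 339/20); label the merged cluster ABCJPWY
final tree: ((((A:5/2,C:5/2):73/8,(P:5/2,W:5/2):73/8):9/2,Y:129/8):93/40,(B:3/2,J:3/2):339/20)
total length: 1423/20

ACPW,Y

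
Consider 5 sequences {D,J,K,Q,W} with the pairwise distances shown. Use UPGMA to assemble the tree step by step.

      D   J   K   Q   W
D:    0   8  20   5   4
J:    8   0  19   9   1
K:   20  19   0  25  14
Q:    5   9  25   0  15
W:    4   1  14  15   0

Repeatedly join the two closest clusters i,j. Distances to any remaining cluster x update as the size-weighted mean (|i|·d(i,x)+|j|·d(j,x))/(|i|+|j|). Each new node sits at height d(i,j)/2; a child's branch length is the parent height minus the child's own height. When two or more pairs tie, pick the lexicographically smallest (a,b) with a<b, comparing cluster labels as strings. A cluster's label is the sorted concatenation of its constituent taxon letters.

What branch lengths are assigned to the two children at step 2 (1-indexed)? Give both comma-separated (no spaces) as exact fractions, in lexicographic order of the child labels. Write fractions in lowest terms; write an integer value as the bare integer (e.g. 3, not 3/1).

5/2,5/2

iteration 1: select J,W (d=1); attach at lengths (1/2, 1/2); label the merged cluster JW
  updated: d(D,JW)=6, d(JW,K)=33/2, d(JW,Q)=12
iteration 2: select D,Q (d=5); attach at lengths (5/2, 5/2); label the merged cluster DQ
  updated: d(DQ,JW)=9, d(DQ,K)=45/2
iteration 3: select DQ,JW (d=9); attach at lengths (2, 4); label the merged cluster DJQW
  updated: d(DJQW,K)=39/2
iteration 4: select DJQW,K (d=39/2); attach at lengths (21/4, 39/4); label the merged cluster DJKQW
final tree: (((D:5/2,Q:5/2):2,(J:1/2,W:1/2):4):21/4,K:39/4)
total length: 27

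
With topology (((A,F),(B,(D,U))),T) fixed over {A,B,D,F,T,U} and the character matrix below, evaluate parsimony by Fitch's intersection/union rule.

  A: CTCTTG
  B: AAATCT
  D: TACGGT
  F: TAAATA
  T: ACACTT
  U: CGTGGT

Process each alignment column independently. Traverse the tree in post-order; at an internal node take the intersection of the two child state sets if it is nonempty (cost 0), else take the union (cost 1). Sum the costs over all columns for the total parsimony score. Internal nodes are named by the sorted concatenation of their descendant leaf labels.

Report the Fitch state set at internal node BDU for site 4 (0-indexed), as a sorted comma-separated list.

C,G

site 0, node AF: A={C} ∪ F={T} → {C,T} (+1)
site 0, node DU: D={T} ∪ U={C} → {C,T} (+1)
site 0, node BDU: B={A} ∪ DU={C,T} → {A,C,T} (+1)
site 0, node ABDFU: AF={C,T} ∩ BDU={A,C,T} → {C,T} (+0)
site 0, node ABDFTU: ABDFU={C,T} ∪ T={A} → {A,C,T} (+1)
site 1, node AF: A={T} ∪ F={A} → {A,T} (+1)
site 1, node DU: D={A} ∪ U={G} → {A,G} (+1)
site 1, node BDU: B={A} ∩ DU={A,G} → {A} (+0)
site 1, node ABDFU: AF={A,T} ∩ BDU={A} → {A} (+0)
site 1, node ABDFTU: ABDFU={A} ∪ T={C} → {A,C} (+1)
site 2, node AF: A={C} ∪ F={A} → {A,C} (+1)
site 2, node DU: D={C} ∪ U={T} → {C,T} (+1)
site 2, node BDU: B={A} ∪ DU={C,T} → {A,C,T} (+1)
site 2, node ABDFU: AF={A,C} ∩ BDU={A,C,T} → {A,C} (+0)
site 2, node ABDFTU: ABDFU={A,C} ∩ T={A} → {A} (+0)
site 3, node AF: A={T} ∪ F={A} → {A,T} (+1)
site 3, node DU: D={G} ∩ U={G} → {G} (+0)
site 3, node BDU: B={T} ∪ DU={G} → {G,T} (+1)
site 3, node ABDFU: AF={A,T} ∩ BDU={G,T} → {T} (+0)
site 3, node ABDFTU: ABDFU={T} ∪ T={C} → {C,T} (+1)
site 4, node AF: A={T} ∩ F={T} → {T} (+0)
site 4, node DU: D={G} ∩ U={G} → {G} (+0)
site 4, node BDU: B={C} ∪ DU={G} → {C,G} (+1)
site 4, node ABDFU: AF={T} ∪ BDU={C,G} → {C,G,T} (+1)
site 4, node ABDFTU: ABDFU={C,G,T} ∩ T={T} → {T} (+0)
site 5, node AF: A={G} ∪ F={A} → {A,G} (+1)
site 5, node DU: D={T} ∩ U={T} → {T} (+0)
site 5, node BDU: B={T} ∩ DU={T} → {T} (+0)
site 5, node ABDFU: AF={A,G} ∪ BDU={T} → {A,G,T} (+1)
site 5, node ABDFTU: ABDFU={A,G,T} ∩ T={T} → {T} (+0)
per-site changes: [4, 3, 3, 3, 2, 2]; total = 17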